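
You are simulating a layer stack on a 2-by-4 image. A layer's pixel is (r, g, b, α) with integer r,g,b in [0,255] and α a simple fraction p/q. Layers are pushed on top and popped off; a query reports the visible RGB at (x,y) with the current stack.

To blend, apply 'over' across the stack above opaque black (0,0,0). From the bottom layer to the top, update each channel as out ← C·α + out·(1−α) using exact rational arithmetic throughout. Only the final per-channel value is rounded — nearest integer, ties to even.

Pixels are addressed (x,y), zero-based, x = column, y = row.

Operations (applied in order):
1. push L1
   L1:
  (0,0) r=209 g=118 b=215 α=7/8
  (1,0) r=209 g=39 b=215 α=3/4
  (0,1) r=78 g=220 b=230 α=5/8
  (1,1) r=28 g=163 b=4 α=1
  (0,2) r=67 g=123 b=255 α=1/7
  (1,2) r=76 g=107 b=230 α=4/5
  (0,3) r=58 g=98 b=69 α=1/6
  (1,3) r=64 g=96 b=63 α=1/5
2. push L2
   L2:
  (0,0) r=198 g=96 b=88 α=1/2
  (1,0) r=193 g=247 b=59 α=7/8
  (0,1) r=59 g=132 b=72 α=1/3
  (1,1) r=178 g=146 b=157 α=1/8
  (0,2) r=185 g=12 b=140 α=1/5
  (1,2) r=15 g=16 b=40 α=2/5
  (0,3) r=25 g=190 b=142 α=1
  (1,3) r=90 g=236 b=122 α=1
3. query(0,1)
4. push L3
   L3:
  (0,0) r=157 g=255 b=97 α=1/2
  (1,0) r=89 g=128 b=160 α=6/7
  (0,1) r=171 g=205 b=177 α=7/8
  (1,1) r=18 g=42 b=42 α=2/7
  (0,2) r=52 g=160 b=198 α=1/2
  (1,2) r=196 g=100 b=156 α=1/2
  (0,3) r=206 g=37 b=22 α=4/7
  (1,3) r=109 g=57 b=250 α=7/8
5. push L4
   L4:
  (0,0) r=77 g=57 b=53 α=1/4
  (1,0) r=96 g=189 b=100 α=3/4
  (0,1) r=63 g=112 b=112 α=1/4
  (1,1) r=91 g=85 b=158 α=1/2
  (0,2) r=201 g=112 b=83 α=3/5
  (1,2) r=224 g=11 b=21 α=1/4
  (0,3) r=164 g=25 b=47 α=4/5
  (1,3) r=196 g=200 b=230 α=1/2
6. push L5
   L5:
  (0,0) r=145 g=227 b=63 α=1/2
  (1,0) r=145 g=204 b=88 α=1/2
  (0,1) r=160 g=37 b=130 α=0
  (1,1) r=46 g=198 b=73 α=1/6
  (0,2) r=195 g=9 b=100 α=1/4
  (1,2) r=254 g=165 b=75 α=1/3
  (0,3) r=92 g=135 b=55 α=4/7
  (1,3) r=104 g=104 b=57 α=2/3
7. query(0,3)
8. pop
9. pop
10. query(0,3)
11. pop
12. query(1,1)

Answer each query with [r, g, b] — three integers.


query (0,1) [L1,L2] — begin 0,0,0
L1 α=5/8: [195/4, 275/2, 575/4]
L2 α=1/3: [313/6, 407/3, 719/6]
= [52, 136, 120]

(0,3) stack=L1,L2,L3,L4,L5; from [0,0,0]:
+L1 (α=1/6) → [29/3, 49/3, 23/2]
+L2 (α=1) → [25, 190, 142]
+L3 (α=4/7) → [899/7, 718/7, 514/7]
+L4 (α=4/5) → [5491/35, 1418/35, 366/7]
+L5 (α=4/7) → [29353/245, 23154/245, 2638/49]
rounded: [120, 95, 54]

(0,3) stack=L1,L2,L3; from [0,0,0]:
+L1 (α=1/6) → [29/3, 49/3, 23/2]
+L2 (α=1) → [25, 190, 142]
+L3 (α=4/7) → [899/7, 718/7, 514/7]
= [128, 103, 73]

at x=1,y=1 over L1,L2:
L1 α=1: [28, 163, 4]
L2 α=1/8: [187/4, 1287/8, 185/8]
= [47, 161, 23]


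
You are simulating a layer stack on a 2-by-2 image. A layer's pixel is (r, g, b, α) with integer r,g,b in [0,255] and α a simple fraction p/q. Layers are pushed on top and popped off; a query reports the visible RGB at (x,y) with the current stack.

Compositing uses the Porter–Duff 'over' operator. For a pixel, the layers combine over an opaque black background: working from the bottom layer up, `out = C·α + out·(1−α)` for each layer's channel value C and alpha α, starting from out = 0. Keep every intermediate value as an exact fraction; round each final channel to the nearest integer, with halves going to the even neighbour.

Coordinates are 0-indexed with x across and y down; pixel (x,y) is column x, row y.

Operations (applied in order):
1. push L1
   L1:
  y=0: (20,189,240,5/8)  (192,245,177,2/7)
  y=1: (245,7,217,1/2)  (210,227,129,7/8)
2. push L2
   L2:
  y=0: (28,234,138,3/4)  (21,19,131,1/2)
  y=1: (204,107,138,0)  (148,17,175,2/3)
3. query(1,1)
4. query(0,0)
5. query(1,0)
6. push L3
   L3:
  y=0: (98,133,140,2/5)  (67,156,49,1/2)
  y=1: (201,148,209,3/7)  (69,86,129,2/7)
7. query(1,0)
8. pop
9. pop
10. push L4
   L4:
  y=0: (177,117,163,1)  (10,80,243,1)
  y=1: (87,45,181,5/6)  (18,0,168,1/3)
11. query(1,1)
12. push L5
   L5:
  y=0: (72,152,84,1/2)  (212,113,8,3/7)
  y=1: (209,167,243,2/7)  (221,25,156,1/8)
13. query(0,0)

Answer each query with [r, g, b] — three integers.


(1,1) stack=L1,L2; from [0,0,0]:
after L1 α=7/8: [735/4, 1589/8, 903/8]
after L2 α=2/3: [1919/12, 1861/24, 3703/24]
= [160, 78, 154]

query (0,0) [L1,L2] — begin 0,0,0
after L1 α=5/8: [25/2, 945/8, 150]
after L2 α=3/4: [193/8, 6561/32, 141]
= [24, 205, 141]

(1,0) stack=L1,L2; from [0,0,0]:
+L1 (α=2/7) → [384/7, 70, 354/7]
+L2 (α=1/2) → [531/14, 89/2, 1271/14]
= [38, 44, 91]

at x=1,y=0 over L1,L2,L3:
L1 α=2/7: [384/7, 70, 354/7]
L2 α=1/2: [531/14, 89/2, 1271/14]
L3 α=1/2: [1469/28, 401/4, 1957/28]
→ [52, 100, 70]

(1,1) stack=L1,L4; from [0,0,0]:
+L1 (α=7/8) → [735/4, 1589/8, 903/8]
+L4 (α=1/3) → [257/2, 1589/12, 525/4]
rounded: [128, 132, 131]

(0,0) stack=L1,L4,L5; from [0,0,0]:
after L1 α=5/8: [25/2, 945/8, 150]
after L4 α=1: [177, 117, 163]
after L5 α=1/2: [249/2, 269/2, 247/2]
= [124, 134, 124]


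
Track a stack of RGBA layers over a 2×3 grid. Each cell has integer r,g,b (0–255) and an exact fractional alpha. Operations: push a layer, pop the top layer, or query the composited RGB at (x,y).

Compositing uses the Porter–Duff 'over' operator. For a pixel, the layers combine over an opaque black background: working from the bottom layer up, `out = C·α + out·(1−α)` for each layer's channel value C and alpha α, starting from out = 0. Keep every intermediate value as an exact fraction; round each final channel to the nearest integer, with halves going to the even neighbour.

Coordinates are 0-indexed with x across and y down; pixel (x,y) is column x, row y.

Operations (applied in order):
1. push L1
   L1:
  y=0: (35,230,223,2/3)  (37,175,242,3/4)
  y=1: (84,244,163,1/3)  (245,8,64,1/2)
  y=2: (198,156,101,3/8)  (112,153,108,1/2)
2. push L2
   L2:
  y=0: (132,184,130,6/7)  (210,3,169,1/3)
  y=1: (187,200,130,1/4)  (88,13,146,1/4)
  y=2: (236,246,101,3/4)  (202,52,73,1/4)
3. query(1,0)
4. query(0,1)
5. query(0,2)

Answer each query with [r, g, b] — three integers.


(1,0) stack=L1,L2; from [0,0,0]:
L1 α=3/4: [111/4, 525/4, 363/2]
L2 α=1/3: [177/2, 177/2, 532/3]
rounded: [88, 88, 177]

query (0,1) [L1,L2] — begin 0,0,0
+L1 (α=1/3) → [28, 244/3, 163/3]
+L2 (α=1/4) → [271/4, 111, 293/4]
→ [68, 111, 73]

(0,2) stack=L1,L2; from [0,0,0]:
after L1 α=3/8: [297/4, 117/2, 303/8]
after L2 α=3/4: [3129/16, 1593/8, 2727/32]
= [196, 199, 85]


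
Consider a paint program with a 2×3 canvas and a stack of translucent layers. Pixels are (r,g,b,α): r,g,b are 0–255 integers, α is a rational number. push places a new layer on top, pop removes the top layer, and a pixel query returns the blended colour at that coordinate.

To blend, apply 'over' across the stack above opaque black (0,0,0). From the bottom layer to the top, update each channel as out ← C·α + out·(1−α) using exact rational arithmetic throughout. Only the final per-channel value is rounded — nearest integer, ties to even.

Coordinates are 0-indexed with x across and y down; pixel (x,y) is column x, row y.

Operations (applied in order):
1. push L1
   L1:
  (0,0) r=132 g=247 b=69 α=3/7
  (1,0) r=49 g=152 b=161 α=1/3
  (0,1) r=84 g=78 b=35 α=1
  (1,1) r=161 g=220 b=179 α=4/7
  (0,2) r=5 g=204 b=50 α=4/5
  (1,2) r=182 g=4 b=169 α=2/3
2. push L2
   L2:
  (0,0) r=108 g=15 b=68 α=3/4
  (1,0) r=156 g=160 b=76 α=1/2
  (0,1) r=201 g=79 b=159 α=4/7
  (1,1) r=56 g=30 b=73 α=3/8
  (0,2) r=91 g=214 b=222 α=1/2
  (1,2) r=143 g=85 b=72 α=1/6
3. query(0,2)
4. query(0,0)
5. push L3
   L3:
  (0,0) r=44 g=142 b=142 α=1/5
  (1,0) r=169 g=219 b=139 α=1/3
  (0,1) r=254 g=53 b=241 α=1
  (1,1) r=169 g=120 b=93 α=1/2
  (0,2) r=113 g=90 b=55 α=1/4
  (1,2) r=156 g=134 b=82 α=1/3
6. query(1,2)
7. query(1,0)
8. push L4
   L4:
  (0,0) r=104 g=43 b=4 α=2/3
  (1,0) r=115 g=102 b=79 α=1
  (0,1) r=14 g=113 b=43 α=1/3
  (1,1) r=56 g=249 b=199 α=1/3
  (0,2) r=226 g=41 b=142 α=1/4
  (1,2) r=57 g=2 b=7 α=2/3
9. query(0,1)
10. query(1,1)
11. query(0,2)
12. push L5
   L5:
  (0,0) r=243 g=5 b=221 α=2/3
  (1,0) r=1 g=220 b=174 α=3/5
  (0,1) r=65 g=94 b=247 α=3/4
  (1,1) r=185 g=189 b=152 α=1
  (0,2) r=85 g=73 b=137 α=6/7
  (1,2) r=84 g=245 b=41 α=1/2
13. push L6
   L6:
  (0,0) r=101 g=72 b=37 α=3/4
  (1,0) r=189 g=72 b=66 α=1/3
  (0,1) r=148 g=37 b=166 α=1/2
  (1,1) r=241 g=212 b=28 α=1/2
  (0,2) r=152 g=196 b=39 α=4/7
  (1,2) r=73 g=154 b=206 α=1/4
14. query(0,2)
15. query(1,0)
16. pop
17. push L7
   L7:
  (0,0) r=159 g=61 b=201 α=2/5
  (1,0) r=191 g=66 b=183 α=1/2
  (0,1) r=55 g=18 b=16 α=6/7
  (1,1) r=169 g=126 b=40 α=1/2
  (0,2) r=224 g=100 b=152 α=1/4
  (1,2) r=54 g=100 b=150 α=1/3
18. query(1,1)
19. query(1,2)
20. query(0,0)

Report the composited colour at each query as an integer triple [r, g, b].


at x=0,y=2 over L1,L2:
+L1 (α=4/5) → [4, 816/5, 40]
+L2 (α=1/2) → [95/2, 943/5, 131]
rounded: [48, 189, 131]

at x=0,y=0 over L1,L2:
L1 α=3/7: [396/7, 741/7, 207/7]
L2 α=3/4: [666/7, 264/7, 1635/28]
rounded: [95, 38, 58]

(1,2) stack=L1,L2,L3; from [0,0,0]:
+L1 (α=2/3) → [364/3, 8/3, 338/3]
+L2 (α=1/6) → [2249/18, 295/18, 953/9]
+L3 (α=1/3) → [3653/27, 1501/27, 2644/27]
= [135, 56, 98]

at x=1,y=0 over L1,L2,L3:
after L1 α=1/3: [49/3, 152/3, 161/3]
after L2 α=1/2: [517/6, 316/3, 389/6]
after L3 α=1/3: [1024/9, 1289/9, 806/9]
rounded: [114, 143, 90]

at x=0,y=1 over L1,L2,L3,L4:
L1 α=1: [84, 78, 35]
L2 α=4/7: [1056/7, 550/7, 741/7]
L3 α=1: [254, 53, 241]
L4 α=1/3: [174, 73, 175]
rounded: [174, 73, 175]

at x=1,y=1 over L1,L2,L3,L4:
after L1 α=4/7: [92, 880/7, 716/7]
after L2 α=3/8: [157/2, 2515/28, 5113/56]
after L3 α=1/2: [495/4, 5875/56, 10321/112]
after L4 α=1/3: [607/6, 12847/84, 7155/56]
→ [101, 153, 128]

at x=0,y=2 over L1,L2,L3,L4:
after L1 α=4/5: [4, 816/5, 40]
after L2 α=1/2: [95/2, 943/5, 131]
after L3 α=1/4: [511/8, 3279/20, 112]
after L4 α=1/4: [3341/32, 10657/80, 239/2]
rounded: [104, 133, 120]

query (0,2) [L1,L2,L3,L4,L5,L6] — begin 0,0,0
+L1 (α=4/5) → [4, 816/5, 40]
+L2 (α=1/2) → [95/2, 943/5, 131]
+L3 (α=1/4) → [511/8, 3279/20, 112]
+L4 (α=1/4) → [3341/32, 10657/80, 239/2]
+L5 (α=6/7) → [19661/224, 45697/560, 269/2]
+L6 (α=4/7) → [195175/1568, 576131/3920, 1119/14]
= [124, 147, 80]

at x=1,y=0 over L1,L2,L3,L4,L5,L6:
+L1 (α=1/3) → [49/3, 152/3, 161/3]
+L2 (α=1/2) → [517/6, 316/3, 389/6]
+L3 (α=1/3) → [1024/9, 1289/9, 806/9]
+L4 (α=1) → [115, 102, 79]
+L5 (α=3/5) → [233/5, 864/5, 136]
+L6 (α=1/3) → [1411/15, 696/5, 338/3]
rounded: [94, 139, 113]

at x=1,y=1 over L1,L2,L3,L4,L5,L7:
after L1 α=4/7: [92, 880/7, 716/7]
after L2 α=3/8: [157/2, 2515/28, 5113/56]
after L3 α=1/2: [495/4, 5875/56, 10321/112]
after L4 α=1/3: [607/6, 12847/84, 7155/56]
after L5 α=1: [185, 189, 152]
after L7 α=1/2: [177, 315/2, 96]
= [177, 158, 96]

at x=1,y=2 over L1,L2,L3,L4,L5,L7:
+L1 (α=2/3) → [364/3, 8/3, 338/3]
+L2 (α=1/6) → [2249/18, 295/18, 953/9]
+L3 (α=1/3) → [3653/27, 1501/27, 2644/27]
+L4 (α=2/3) → [6731/81, 1609/81, 3022/81]
+L5 (α=1/2) → [13535/162, 10727/81, 6343/162]
+L7 (α=1/3) → [17909/243, 29554/243, 18493/243]
→ [74, 122, 76]

at x=0,y=0 over L1,L2,L3,L4,L5,L7:
L1 α=3/7: [396/7, 741/7, 207/7]
L2 α=3/4: [666/7, 264/7, 1635/28]
L3 α=1/5: [2972/35, 410/7, 2629/35]
L4 α=2/3: [10252/105, 1012/21, 2909/105]
L5 α=2/3: [61282/315, 1222/63, 49319/315]
L7 α=2/5: [94672/525, 3784/105, 91529/525]
rounded: [180, 36, 174]


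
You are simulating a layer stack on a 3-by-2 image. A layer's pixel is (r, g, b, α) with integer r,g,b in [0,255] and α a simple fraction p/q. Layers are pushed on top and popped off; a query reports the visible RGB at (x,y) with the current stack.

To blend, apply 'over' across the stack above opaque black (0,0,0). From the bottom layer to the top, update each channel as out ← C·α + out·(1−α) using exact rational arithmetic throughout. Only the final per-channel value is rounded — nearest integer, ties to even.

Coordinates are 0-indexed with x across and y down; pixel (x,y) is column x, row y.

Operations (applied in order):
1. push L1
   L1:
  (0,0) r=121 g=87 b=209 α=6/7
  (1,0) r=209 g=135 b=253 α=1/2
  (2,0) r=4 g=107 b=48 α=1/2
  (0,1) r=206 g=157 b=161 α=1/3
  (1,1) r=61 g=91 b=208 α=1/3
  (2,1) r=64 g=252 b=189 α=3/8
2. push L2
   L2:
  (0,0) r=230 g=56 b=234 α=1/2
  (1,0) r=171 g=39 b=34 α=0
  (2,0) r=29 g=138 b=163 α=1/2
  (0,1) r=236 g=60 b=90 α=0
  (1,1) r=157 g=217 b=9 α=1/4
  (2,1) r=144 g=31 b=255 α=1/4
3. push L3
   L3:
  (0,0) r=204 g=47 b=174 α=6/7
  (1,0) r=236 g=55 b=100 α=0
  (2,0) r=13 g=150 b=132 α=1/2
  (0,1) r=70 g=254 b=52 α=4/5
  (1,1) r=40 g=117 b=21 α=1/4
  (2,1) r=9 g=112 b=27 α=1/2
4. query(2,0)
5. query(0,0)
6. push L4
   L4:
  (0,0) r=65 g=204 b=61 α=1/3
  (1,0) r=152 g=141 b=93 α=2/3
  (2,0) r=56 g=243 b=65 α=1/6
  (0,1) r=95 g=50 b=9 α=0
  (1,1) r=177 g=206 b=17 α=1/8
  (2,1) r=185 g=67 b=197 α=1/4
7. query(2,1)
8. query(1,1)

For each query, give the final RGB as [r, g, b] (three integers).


at x=2,y=0 over L1,L2,L3:
L1 α=1/2: [2, 107/2, 24]
L2 α=1/2: [31/2, 383/4, 187/2]
L3 α=1/2: [57/4, 983/8, 451/4]
rounded: [14, 123, 113]

(0,0) stack=L1,L2,L3; from [0,0,0]:
+L1 (α=6/7) → [726/7, 522/7, 1254/7]
+L2 (α=1/2) → [1168/7, 457/7, 1446/7]
+L3 (α=6/7) → [9736/49, 2431/49, 8754/49]
→ [199, 50, 179]

(2,1) stack=L1,L2,L3,L4; from [0,0,0]:
after L1 α=3/8: [24, 189/2, 567/8]
after L2 α=1/4: [54, 629/8, 3741/32]
after L3 α=1/2: [63/2, 1525/16, 4605/64]
after L4 α=1/4: [559/8, 5647/64, 26423/256]
rounded: [70, 88, 103]

query (1,1) [L1,L2,L3,L4] — begin 0,0,0
after L1 α=1/3: [61/3, 91/3, 208/3]
after L2 α=1/4: [109/2, 77, 217/4]
after L3 α=1/4: [407/8, 87, 735/16]
after L4 α=1/8: [4265/64, 815/8, 5417/128]
rounded: [67, 102, 42]


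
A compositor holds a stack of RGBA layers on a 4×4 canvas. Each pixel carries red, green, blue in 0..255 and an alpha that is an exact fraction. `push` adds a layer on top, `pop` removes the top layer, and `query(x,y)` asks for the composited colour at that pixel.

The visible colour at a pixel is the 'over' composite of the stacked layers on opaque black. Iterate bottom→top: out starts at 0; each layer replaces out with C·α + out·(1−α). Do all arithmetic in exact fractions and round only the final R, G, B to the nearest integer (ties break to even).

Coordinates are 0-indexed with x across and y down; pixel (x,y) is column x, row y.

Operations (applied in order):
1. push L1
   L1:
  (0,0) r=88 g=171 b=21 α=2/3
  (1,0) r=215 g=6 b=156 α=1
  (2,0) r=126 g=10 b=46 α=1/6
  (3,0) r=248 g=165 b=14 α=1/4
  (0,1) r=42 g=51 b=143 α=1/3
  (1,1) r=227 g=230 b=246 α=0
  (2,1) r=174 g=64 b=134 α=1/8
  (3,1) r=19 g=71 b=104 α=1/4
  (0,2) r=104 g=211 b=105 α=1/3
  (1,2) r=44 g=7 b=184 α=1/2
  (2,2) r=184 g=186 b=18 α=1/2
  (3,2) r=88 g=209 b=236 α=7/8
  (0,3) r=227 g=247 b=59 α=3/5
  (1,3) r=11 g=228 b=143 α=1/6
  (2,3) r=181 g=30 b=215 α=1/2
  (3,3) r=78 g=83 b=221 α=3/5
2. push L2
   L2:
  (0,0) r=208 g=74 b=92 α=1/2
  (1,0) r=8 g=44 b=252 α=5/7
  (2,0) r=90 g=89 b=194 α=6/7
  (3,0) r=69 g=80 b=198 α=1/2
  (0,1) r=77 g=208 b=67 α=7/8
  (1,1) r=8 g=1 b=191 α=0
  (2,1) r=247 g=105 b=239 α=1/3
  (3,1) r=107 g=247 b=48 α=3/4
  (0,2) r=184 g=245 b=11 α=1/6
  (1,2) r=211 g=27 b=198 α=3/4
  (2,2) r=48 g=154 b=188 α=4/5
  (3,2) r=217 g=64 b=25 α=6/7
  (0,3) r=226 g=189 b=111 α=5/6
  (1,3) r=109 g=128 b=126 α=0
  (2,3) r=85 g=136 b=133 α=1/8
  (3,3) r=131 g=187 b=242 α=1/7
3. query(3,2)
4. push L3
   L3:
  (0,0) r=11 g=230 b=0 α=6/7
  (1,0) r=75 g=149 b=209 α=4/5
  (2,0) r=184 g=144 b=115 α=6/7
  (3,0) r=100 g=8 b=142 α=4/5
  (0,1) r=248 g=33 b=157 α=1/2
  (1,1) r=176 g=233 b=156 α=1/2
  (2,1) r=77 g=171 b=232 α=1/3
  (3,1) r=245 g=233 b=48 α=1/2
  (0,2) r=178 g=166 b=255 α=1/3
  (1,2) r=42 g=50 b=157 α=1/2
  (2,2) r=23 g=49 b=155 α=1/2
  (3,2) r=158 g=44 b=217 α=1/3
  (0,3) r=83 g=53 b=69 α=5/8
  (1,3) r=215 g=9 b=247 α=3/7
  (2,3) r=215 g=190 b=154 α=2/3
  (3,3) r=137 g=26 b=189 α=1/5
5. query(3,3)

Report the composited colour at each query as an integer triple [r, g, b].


(3,2) stack=L1,L2; from [0,0,0]:
L1 α=7/8: [77, 1463/8, 413/2]
L2 α=6/7: [197, 4535/56, 713/14]
rounded: [197, 81, 51]

at x=3,y=3 over L1,L2,L3:
L1 α=3/5: [234/5, 249/5, 663/5]
L2 α=1/7: [2059/35, 347/5, 5188/35]
L3 α=1/5: [13031/175, 1518/25, 27367/175]
rounded: [74, 61, 156]


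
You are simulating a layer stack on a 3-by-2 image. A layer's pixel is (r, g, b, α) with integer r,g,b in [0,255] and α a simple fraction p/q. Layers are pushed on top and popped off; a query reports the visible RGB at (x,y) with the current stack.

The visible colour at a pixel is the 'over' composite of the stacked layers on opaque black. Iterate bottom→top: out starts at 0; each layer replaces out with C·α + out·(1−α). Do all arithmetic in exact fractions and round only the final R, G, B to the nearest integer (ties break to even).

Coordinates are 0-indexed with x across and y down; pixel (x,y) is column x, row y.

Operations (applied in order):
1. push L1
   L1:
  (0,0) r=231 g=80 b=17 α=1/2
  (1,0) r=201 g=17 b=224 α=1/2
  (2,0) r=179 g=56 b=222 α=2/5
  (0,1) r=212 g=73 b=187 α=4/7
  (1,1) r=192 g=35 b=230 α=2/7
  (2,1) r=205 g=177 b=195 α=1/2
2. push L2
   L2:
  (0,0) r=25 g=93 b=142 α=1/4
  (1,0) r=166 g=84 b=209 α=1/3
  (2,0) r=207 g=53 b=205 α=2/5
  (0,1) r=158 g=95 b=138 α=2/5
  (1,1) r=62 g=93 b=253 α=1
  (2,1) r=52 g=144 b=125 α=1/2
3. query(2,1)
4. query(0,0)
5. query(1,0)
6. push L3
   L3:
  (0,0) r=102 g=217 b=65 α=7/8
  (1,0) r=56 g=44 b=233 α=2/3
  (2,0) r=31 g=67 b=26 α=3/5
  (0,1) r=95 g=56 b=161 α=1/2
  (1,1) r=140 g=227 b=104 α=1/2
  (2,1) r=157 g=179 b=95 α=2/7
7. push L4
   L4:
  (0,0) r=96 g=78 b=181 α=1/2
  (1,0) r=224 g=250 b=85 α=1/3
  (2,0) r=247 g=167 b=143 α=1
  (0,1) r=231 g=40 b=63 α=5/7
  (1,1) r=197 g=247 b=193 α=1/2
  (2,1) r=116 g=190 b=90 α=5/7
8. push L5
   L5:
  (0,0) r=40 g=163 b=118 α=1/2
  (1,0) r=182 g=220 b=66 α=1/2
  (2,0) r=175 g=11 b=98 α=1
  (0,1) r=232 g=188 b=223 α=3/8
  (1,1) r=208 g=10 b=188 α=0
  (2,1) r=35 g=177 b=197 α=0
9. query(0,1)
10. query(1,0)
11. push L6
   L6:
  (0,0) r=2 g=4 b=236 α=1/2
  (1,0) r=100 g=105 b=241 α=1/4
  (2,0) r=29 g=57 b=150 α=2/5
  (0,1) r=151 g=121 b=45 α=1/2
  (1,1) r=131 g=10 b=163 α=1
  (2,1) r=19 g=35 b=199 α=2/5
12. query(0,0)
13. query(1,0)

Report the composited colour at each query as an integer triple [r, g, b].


at x=2,y=1 over L1,L2:
L1 α=1/2: [205/2, 177/2, 195/2]
L2 α=1/2: [309/4, 465/4, 445/4]
= [77, 116, 111]

at x=0,y=0 over L1,L2:
L1 α=1/2: [231/2, 40, 17/2]
L2 α=1/4: [743/8, 213/4, 335/8]
→ [93, 53, 42]

(1,0) stack=L1,L2; from [0,0,0]:
L1 α=1/2: [201/2, 17/2, 112]
L2 α=1/3: [367/3, 101/3, 433/3]
rounded: [122, 34, 144]

at x=0,y=1 over L1,L2,L3,L4,L5:
+L1 (α=4/7) → [848/7, 292/7, 748/7]
+L2 (α=2/5) → [4756/35, 2206/35, 4176/35]
+L3 (α=1/2) → [8081/70, 2083/35, 9811/70]
+L4 (α=5/7) → [48506/245, 11166/245, 20836/245]
+L5 (α=3/8) → [41305/196, 19401/196, 53617/392]
rounded: [211, 99, 137]

(1,0) stack=L1,L2,L3,L4,L5; from [0,0,0]:
L1 α=1/2: [201/2, 17/2, 112]
L2 α=1/3: [367/3, 101/3, 433/3]
L3 α=2/3: [703/9, 365/9, 1831/9]
L4 α=1/3: [3422/27, 2980/27, 4427/27]
L5 α=1/2: [4168/27, 4460/27, 6209/54]
rounded: [154, 165, 115]

(0,0) stack=L1,L2,L3,L4,L5,L6; from [0,0,0]:
after L1 α=1/2: [231/2, 40, 17/2]
after L2 α=1/4: [743/8, 213/4, 335/8]
after L3 α=7/8: [6455/64, 6289/32, 3975/64]
after L4 α=1/2: [12599/128, 8785/64, 15559/128]
after L5 α=1/2: [17719/256, 19217/128, 30663/256]
after L6 α=1/2: [18231/512, 19729/256, 91079/512]
→ [36, 77, 178]

at x=1,y=0 over L1,L2,L3,L4,L5,L6:
after L1 α=1/2: [201/2, 17/2, 112]
after L2 α=1/3: [367/3, 101/3, 433/3]
after L3 α=2/3: [703/9, 365/9, 1831/9]
after L4 α=1/3: [3422/27, 2980/27, 4427/27]
after L5 α=1/2: [4168/27, 4460/27, 6209/54]
after L6 α=1/4: [1267/9, 5405/36, 10547/72]
rounded: [141, 150, 146]


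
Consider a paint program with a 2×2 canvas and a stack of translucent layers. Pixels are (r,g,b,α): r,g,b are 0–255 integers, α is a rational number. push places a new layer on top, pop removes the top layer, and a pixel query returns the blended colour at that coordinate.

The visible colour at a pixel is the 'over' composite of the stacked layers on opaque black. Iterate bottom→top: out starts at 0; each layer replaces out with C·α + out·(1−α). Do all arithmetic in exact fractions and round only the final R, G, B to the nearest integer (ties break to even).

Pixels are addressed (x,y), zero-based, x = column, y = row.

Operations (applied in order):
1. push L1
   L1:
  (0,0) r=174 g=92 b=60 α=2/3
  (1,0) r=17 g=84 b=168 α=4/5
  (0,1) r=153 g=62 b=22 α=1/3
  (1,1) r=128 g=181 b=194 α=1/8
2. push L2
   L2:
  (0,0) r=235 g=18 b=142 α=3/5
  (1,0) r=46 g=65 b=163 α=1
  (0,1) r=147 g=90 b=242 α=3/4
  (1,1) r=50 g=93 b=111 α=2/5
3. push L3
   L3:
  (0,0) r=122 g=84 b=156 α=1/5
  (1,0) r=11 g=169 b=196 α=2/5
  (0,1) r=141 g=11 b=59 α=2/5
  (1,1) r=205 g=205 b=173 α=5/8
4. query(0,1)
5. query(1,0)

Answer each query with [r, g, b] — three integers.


at x=0,y=1 over L1,L2,L3:
+L1 (α=1/3) → [51, 62/3, 22/3]
+L2 (α=3/4) → [123, 218/3, 550/3]
+L3 (α=2/5) → [651/5, 48, 668/5]
= [130, 48, 134]

(1,0) stack=L1,L2,L3; from [0,0,0]:
+L1 (α=4/5) → [68/5, 336/5, 672/5]
+L2 (α=1) → [46, 65, 163]
+L3 (α=2/5) → [32, 533/5, 881/5]
= [32, 107, 176]


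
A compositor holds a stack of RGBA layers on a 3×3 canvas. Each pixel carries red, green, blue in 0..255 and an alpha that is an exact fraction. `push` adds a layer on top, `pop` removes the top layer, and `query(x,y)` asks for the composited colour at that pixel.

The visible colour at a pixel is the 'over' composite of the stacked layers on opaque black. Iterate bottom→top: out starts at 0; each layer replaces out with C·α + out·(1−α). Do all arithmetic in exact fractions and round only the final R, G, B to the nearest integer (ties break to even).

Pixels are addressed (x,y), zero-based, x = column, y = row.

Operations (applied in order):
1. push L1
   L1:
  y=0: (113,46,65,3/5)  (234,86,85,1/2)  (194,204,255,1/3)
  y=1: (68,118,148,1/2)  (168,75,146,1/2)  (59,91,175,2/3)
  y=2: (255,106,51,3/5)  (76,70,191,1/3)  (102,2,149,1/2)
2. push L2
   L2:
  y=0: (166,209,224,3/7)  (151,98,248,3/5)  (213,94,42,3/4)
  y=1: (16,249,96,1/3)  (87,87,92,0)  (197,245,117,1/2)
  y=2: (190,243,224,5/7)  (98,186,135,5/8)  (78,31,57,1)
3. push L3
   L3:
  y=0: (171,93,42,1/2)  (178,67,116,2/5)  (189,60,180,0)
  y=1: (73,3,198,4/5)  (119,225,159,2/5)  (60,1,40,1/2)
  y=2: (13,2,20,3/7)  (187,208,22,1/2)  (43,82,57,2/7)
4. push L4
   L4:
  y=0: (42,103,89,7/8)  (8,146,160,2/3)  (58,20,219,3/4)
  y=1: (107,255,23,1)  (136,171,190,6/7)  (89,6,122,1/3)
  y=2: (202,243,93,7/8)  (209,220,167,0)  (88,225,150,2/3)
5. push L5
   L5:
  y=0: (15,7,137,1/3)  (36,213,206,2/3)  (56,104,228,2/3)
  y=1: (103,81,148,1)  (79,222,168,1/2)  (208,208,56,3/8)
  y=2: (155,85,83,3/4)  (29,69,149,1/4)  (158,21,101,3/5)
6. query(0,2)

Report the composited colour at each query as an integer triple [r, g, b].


(0,2) stack=L1,L2,L3,L4,L5; from [0,0,0]:
L1 α=3/5: [153, 318/5, 153/5]
L2 α=5/7: [1256/7, 6711/35, 5906/35]
L3 α=3/7: [5297/49, 27054/245, 25724/245]
L4 α=7/8: [74583/392, 443799/1960, 185219/1960]
L5 α=3/4: [256863/1568, 943599/7840, 673259/7840]
→ [164, 120, 86]


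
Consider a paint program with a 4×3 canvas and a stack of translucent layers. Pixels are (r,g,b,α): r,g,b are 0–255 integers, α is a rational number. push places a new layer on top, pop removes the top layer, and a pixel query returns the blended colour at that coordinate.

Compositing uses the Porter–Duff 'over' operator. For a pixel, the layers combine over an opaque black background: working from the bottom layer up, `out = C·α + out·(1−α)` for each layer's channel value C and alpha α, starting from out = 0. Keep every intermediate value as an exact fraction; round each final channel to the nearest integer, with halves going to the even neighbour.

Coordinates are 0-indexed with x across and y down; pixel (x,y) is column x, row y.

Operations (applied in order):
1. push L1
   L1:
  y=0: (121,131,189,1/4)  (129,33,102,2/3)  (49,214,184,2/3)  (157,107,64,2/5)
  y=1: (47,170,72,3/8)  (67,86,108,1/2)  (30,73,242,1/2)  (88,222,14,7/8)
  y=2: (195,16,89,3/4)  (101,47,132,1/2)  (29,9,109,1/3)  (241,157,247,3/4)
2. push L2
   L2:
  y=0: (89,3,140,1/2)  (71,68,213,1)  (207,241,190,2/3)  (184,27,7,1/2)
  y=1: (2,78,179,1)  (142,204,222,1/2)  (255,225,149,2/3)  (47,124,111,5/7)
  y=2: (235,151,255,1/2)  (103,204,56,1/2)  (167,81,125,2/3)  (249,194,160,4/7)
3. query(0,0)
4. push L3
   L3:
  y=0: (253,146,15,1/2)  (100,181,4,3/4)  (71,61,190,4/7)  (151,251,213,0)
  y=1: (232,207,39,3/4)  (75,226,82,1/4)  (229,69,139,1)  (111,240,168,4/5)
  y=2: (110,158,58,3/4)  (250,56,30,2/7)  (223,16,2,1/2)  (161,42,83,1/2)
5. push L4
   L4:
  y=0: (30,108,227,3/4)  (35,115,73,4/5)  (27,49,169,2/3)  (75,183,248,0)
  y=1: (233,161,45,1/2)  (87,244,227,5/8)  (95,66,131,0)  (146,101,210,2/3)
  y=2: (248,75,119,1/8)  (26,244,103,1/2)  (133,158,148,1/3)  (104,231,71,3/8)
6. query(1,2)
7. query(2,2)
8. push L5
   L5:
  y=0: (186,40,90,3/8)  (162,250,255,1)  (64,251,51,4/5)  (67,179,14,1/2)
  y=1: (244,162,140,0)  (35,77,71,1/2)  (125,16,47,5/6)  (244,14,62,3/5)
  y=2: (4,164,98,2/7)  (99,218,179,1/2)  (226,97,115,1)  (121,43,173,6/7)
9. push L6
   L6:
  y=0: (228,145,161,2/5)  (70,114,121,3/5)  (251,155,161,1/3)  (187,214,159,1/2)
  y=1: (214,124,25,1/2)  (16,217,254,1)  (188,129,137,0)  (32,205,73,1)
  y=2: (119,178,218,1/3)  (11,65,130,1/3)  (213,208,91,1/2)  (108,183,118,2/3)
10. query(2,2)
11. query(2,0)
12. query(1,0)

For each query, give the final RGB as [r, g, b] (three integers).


query (0,0) [L1,L2] — begin 0,0,0
L1 α=1/4: [121/4, 131/4, 189/4]
L2 α=1/2: [477/8, 143/8, 749/8]
→ [60, 18, 94]

query (1,2) [L1,L2,L3,L4] — begin 0,0,0
+L1 (α=1/2) → [101/2, 47/2, 66]
+L2 (α=1/2) → [307/4, 455/4, 61]
+L3 (α=2/7) → [505/4, 389/4, 365/7]
+L4 (α=1/2) → [609/8, 1365/8, 543/7]
rounded: [76, 171, 78]

(2,2) stack=L1,L2,L3,L4; from [0,0,0]:
+L1 (α=1/3) → [29/3, 3, 109/3]
+L2 (α=2/3) → [1031/9, 55, 859/9]
+L3 (α=1/2) → [1519/9, 71/2, 877/18]
+L4 (α=1/3) → [4235/27, 229/3, 2209/27]
= [157, 76, 82]

at x=2,y=2 over L1,L2,L3,L4,L5,L6:
after L1 α=1/3: [29/3, 3, 109/3]
after L2 α=2/3: [1031/9, 55, 859/9]
after L3 α=1/2: [1519/9, 71/2, 877/18]
after L4 α=1/3: [4235/27, 229/3, 2209/27]
after L5 α=1: [226, 97, 115]
after L6 α=1/2: [439/2, 305/2, 103]
rounded: [220, 152, 103]

query (2,0) [L1,L2,L3,L4,L5,L6] — begin 0,0,0
+L1 (α=2/3) → [98/3, 428/3, 368/3]
+L2 (α=2/3) → [1340/9, 1874/9, 1508/9]
+L3 (α=4/7) → [2192/21, 2606/21, 3788/21]
+L4 (α=2/3) → [3326/63, 4664/63, 10886/63]
+L5 (α=4/5) → [19454/315, 67916/315, 23738/315]
+L6 (α=1/3) → [117973/945, 184657/945, 98191/945]
rounded: [125, 195, 104]

(1,0) stack=L1,L2,L3,L4,L5,L6; from [0,0,0]:
L1 α=2/3: [86, 22, 68]
L2 α=1: [71, 68, 213]
L3 α=3/4: [371/4, 611/4, 225/4]
L4 α=4/5: [931/20, 2451/20, 1393/20]
L5 α=1: [162, 250, 255]
L6 α=3/5: [534/5, 842/5, 873/5]
→ [107, 168, 175]


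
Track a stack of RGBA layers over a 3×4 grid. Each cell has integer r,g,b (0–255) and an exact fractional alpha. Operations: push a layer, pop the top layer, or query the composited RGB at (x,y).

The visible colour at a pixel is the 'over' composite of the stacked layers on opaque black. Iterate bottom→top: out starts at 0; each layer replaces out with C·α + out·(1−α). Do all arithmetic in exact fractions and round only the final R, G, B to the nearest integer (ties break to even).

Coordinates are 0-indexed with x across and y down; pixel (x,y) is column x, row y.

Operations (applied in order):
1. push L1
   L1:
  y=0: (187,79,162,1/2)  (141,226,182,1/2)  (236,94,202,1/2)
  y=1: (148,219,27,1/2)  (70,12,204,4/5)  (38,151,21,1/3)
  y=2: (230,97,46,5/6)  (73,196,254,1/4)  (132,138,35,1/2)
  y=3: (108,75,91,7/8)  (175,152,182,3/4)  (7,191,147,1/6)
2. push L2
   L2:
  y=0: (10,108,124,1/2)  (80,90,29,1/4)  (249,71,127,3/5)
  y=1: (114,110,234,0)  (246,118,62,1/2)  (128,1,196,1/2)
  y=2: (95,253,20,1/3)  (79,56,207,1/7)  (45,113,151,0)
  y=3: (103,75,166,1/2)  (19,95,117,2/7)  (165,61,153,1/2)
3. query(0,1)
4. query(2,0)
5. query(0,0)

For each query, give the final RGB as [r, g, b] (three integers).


(0,1) stack=L1,L2; from [0,0,0]:
+L1 (α=1/2) → [74, 219/2, 27/2]
+L2 (α=0) → [74, 219/2, 27/2]
= [74, 110, 14]

(2,0) stack=L1,L2; from [0,0,0]:
L1 α=1/2: [118, 47, 101]
L2 α=3/5: [983/5, 307/5, 583/5]
→ [197, 61, 117]

at x=0,y=0 over L1,L2:
after L1 α=1/2: [187/2, 79/2, 81]
after L2 α=1/2: [207/4, 295/4, 205/2]
= [52, 74, 102]


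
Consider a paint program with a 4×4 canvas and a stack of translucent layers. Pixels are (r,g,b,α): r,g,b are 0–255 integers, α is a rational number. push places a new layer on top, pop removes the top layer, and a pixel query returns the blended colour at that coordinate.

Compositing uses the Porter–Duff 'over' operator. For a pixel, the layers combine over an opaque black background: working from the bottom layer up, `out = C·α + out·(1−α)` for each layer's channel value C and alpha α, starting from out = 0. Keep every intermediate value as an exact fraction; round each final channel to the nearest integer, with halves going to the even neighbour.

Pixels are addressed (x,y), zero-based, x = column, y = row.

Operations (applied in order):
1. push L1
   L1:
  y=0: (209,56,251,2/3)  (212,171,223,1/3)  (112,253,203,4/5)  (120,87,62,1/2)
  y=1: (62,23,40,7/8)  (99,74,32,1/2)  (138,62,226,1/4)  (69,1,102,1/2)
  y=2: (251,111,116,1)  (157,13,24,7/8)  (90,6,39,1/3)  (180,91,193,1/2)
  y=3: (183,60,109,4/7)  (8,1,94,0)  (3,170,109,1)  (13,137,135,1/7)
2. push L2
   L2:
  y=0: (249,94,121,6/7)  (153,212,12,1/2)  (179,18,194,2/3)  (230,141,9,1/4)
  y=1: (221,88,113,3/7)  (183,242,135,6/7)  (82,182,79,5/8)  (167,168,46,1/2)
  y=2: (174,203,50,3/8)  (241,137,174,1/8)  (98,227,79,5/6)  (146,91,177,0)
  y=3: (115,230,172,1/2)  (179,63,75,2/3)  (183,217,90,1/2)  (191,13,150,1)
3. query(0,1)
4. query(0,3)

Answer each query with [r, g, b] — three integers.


query (0,1) [L1,L2] — begin 0,0,0
after L1 α=7/8: [217/4, 161/8, 35]
after L2 α=3/7: [880/7, 689/14, 479/7]
→ [126, 49, 68]

at x=0,y=3 over L1,L2:
+L1 (α=4/7) → [732/7, 240/7, 436/7]
+L2 (α=1/2) → [1537/14, 925/7, 820/7]
= [110, 132, 117]


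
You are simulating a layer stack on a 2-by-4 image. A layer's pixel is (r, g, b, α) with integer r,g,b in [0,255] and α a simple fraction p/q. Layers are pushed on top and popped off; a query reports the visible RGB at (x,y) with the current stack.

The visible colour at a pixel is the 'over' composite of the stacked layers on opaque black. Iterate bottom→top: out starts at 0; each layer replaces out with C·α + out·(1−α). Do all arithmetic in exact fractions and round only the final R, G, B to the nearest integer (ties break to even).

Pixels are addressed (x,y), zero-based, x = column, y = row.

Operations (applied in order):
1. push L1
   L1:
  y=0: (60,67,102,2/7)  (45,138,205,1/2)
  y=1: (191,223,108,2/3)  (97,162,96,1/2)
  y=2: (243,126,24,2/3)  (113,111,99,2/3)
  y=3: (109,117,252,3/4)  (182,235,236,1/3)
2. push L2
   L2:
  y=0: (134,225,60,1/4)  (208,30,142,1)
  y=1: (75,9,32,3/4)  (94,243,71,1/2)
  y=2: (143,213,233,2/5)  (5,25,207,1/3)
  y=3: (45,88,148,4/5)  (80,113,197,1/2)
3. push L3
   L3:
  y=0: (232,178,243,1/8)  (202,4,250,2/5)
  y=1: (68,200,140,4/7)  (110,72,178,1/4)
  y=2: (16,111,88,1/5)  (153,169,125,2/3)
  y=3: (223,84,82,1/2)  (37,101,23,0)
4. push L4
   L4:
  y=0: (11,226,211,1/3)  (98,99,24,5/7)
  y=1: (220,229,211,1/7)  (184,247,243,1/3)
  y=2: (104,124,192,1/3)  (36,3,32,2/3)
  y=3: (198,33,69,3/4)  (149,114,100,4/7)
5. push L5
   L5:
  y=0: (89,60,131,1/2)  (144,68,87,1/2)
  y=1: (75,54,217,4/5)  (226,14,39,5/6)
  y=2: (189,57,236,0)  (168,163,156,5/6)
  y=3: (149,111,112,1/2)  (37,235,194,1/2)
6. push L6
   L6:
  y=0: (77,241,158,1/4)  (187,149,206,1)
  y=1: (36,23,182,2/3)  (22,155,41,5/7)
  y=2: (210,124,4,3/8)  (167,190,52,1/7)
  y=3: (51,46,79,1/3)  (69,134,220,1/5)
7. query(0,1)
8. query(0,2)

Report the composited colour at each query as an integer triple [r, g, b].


(0,1) stack=L1,L2,L3,L4,L5,L6; from [0,0,0]:
+L1 (α=2/3) → [382/3, 446/3, 72]
+L2 (α=3/4) → [1057/12, 527/12, 42]
+L3 (α=4/7) → [2145/28, 3727/28, 98]
+L4 (α=1/7) → [9515/98, 14387/98, 799/7]
+L5 (α=4/5) → [7783/98, 7111/98, 1375/7]
+L6 (α=2/3) → [14839/294, 3873/98, 3923/21]
rounded: [50, 40, 187]

at x=0,y=2 over L1,L2,L3,L4,L5,L6:
L1 α=2/3: [162, 84, 16]
L2 α=2/5: [772/5, 678/5, 514/5]
L3 α=1/5: [3168/25, 3267/25, 2496/25]
L4 α=1/3: [8936/75, 9634/75, 3264/25]
L5 α=0: [8936/75, 9634/75, 3264/25]
L6 α=3/8: [9193/60, 7607/60, 831/10]
rounded: [153, 127, 83]


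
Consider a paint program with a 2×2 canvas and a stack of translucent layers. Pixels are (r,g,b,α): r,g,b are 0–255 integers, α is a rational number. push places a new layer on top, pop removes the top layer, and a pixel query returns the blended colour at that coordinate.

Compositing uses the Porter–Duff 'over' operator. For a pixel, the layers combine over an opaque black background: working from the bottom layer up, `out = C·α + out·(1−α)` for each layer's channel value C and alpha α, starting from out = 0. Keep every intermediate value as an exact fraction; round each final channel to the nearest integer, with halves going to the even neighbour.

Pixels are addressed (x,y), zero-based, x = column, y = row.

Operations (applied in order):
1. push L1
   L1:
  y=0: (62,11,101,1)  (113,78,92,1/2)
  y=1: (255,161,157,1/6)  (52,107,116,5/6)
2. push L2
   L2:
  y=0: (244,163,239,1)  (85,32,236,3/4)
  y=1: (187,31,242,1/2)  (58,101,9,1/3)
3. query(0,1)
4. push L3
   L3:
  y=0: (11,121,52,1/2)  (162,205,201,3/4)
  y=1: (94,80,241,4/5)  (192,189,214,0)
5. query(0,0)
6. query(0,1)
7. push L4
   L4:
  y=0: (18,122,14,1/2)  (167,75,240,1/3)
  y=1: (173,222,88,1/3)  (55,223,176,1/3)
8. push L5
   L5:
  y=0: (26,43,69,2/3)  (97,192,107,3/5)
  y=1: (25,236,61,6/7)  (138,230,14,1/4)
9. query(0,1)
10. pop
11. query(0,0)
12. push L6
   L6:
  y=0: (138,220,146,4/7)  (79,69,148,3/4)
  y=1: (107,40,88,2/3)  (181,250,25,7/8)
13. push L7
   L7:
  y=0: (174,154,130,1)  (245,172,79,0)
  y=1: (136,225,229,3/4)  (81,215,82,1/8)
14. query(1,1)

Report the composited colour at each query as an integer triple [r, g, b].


at x=0,y=1 over L1,L2:
after L1 α=1/6: [85/2, 161/6, 157/6]
after L2 α=1/2: [459/4, 347/12, 1609/12]
→ [115, 29, 134]

(0,0) stack=L1,L2,L3; from [0,0,0]:
L1 α=1: [62, 11, 101]
L2 α=1: [244, 163, 239]
L3 α=1/2: [255/2, 142, 291/2]
→ [128, 142, 146]

query (0,1) [L1,L2,L3] — begin 0,0,0
+L1 (α=1/6) → [85/2, 161/6, 157/6]
+L2 (α=1/2) → [459/4, 347/12, 1609/12]
+L3 (α=4/5) → [1963/20, 4187/60, 13177/60]
rounded: [98, 70, 220]

at x=0,y=1 over L1,L2,L3,L4,L5:
+L1 (α=1/6) → [85/2, 161/6, 157/6]
+L2 (α=1/2) → [459/4, 347/12, 1609/12]
+L3 (α=4/5) → [1963/20, 4187/60, 13177/60]
+L4 (α=1/3) → [1231/10, 10847/90, 15817/90]
+L5 (α=6/7) → [2731/70, 138287/630, 48757/630]
→ [39, 220, 77]

query (0,0) [L1,L2,L3,L4] — begin 0,0,0
+L1 (α=1) → [62, 11, 101]
+L2 (α=1) → [244, 163, 239]
+L3 (α=1/2) → [255/2, 142, 291/2]
+L4 (α=1/2) → [291/4, 132, 319/4]
rounded: [73, 132, 80]

(1,1) stack=L1,L2,L3,L4,L6,L7; from [0,0,0]:
+L1 (α=5/6) → [130/3, 535/6, 290/3]
+L2 (α=1/3) → [434/9, 838/9, 607/9]
+L3 (α=0) → [434/9, 838/9, 607/9]
+L4 (α=1/3) → [1363/27, 3683/27, 2798/27]
+L6 (α=7/8) → [8893/54, 50933/216, 7523/216]
+L7 (α=1/8) → [66625/432, 402971/1728, 70373/1728]
= [154, 233, 41]


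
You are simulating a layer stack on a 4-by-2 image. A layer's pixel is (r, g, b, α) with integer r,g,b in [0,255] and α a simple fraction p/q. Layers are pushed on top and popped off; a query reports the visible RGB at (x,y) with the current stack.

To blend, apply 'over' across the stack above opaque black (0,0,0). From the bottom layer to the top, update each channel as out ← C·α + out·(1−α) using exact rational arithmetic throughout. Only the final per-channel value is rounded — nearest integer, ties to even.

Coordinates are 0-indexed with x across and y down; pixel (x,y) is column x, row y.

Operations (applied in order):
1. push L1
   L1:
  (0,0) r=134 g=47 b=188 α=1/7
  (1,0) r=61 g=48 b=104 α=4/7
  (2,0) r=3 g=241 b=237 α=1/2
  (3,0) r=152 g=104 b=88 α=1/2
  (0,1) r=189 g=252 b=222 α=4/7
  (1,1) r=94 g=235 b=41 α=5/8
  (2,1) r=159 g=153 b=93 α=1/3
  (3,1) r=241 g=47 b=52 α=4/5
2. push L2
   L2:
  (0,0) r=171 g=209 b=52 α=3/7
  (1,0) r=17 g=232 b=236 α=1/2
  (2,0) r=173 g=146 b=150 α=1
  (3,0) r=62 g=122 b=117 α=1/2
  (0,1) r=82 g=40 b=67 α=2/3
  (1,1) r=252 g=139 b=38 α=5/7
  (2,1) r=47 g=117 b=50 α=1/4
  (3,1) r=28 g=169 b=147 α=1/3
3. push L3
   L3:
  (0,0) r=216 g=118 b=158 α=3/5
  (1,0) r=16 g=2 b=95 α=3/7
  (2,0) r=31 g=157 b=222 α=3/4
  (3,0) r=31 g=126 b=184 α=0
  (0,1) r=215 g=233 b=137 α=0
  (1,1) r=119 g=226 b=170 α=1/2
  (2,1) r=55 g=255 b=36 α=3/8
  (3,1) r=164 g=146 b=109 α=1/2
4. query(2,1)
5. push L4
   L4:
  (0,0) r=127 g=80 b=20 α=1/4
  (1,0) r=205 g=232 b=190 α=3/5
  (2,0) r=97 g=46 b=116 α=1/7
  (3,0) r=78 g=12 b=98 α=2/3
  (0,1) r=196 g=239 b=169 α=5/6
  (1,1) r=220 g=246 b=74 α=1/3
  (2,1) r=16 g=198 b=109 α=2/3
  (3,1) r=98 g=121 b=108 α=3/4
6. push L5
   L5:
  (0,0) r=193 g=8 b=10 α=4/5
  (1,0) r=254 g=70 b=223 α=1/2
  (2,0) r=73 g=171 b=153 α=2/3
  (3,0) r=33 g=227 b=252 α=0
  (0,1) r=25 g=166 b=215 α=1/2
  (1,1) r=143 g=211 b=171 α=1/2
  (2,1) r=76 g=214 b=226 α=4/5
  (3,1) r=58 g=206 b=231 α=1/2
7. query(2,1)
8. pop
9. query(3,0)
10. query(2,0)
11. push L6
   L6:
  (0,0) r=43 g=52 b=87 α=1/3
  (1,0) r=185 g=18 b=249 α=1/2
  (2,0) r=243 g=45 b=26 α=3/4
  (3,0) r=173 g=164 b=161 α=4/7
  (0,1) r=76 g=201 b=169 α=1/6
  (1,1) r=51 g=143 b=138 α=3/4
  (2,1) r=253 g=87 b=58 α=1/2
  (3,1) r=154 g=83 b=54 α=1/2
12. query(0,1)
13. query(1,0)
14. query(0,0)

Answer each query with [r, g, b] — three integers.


(2,1) stack=L1,L2,L3; from [0,0,0]:
L1 α=1/3: [53, 51, 31]
L2 α=1/4: [103/2, 135/2, 143/4]
L3 α=3/8: [845/16, 2205/16, 1147/32]
= [53, 138, 36]

(2,1) stack=L1,L2,L3,L4,L5; from [0,0,0]:
+L1 (α=1/3) → [53, 51, 31]
+L2 (α=1/4) → [103/2, 135/2, 143/4]
+L3 (α=3/8) → [845/16, 2205/16, 1147/32]
+L4 (α=2/3) → [1357/48, 2847/16, 8123/96]
+L5 (α=4/5) → [15949/240, 16543/80, 94907/480]
= [66, 207, 198]

query (3,0) [L1,L2,L3,L4] — begin 0,0,0
after L1 α=1/2: [76, 52, 44]
after L2 α=1/2: [69, 87, 161/2]
after L3 α=0: [69, 87, 161/2]
after L4 α=2/3: [75, 37, 553/6]
rounded: [75, 37, 92]

at x=2,y=0 over L1,L2,L3,L4:
after L1 α=1/2: [3/2, 241/2, 237/2]
after L2 α=1: [173, 146, 150]
after L3 α=3/4: [133/2, 617/4, 204]
after L4 α=1/7: [496/7, 1943/14, 1340/7]
rounded: [71, 139, 191]

at x=0,y=1 over L1,L2,L3,L4,L6:
+L1 (α=4/7) → [108, 144, 888/7]
+L2 (α=2/3) → [272/3, 224/3, 1826/21]
+L3 (α=0) → [272/3, 224/3, 1826/21]
+L4 (α=5/6) → [1606/9, 3809/18, 19571/126]
+L6 (α=1/6) → [4357/27, 22663/108, 119149/756]
→ [161, 210, 158]

query (1,0) [L1,L2,L3,L4,L6] — begin 0,0,0
L1 α=4/7: [244/7, 192/7, 416/7]
L2 α=1/2: [363/14, 908/7, 1034/7]
L3 α=3/7: [1062/49, 3674/49, 6131/49]
L4 α=3/5: [32259/245, 41452/245, 40192/245]
L6 α=1/2: [38792/245, 22931/245, 101197/490]
= [158, 94, 207]

(0,0) stack=L1,L2,L3,L4,L6; from [0,0,0]:
after L1 α=1/7: [134/7, 47/7, 188/7]
after L2 α=3/7: [4127/49, 4577/49, 1844/49]
after L3 α=3/5: [40006/245, 5300/49, 26914/245]
after L4 α=1/4: [151133/980, 4955/49, 42821/490]
after L6 α=1/3: [57401/490, 12458/147, 64136/735]
rounded: [117, 85, 87]


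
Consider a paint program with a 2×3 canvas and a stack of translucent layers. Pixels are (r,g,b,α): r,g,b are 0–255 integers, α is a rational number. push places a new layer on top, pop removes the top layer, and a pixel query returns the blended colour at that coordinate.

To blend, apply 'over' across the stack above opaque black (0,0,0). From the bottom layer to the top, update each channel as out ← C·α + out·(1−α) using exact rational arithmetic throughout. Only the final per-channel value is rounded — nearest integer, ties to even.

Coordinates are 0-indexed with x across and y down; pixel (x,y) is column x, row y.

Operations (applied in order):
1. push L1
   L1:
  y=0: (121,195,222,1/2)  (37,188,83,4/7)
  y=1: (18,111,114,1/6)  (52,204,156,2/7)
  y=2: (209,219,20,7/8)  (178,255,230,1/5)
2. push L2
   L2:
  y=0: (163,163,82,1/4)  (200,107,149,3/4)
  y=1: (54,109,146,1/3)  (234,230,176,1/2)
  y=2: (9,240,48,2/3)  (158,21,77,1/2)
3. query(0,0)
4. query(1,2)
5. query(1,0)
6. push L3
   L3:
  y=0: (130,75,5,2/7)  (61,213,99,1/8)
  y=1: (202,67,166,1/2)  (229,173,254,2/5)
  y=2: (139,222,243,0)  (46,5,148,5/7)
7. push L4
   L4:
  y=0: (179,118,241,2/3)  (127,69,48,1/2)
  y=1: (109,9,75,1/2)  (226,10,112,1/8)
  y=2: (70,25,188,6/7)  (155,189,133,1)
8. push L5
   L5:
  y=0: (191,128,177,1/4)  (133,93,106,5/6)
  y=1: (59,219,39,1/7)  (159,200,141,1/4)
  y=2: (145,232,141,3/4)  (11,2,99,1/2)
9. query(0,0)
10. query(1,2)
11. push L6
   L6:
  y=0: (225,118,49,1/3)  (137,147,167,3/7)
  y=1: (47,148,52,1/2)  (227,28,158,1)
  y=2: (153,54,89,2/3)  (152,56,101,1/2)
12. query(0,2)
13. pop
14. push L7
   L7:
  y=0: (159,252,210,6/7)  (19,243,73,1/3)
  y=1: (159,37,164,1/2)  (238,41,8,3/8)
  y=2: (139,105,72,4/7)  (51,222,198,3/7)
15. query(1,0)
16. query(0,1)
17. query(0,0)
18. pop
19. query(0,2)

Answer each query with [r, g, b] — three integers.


(0,0) stack=L1,L2; from [0,0,0]:
+L1 (α=1/2) → [121/2, 195/2, 111]
+L2 (α=1/4) → [689/8, 911/8, 415/4]
rounded: [86, 114, 104]

(1,2) stack=L1,L2; from [0,0,0]:
+L1 (α=1/5) → [178/5, 51, 46]
+L2 (α=1/2) → [484/5, 36, 123/2]
rounded: [97, 36, 62]

at x=1,y=0 over L1,L2:
L1 α=4/7: [148/7, 752/7, 332/7]
L2 α=3/4: [1087/7, 2999/28, 3461/28]
→ [155, 107, 124]

(0,0) stack=L1,L2,L3,L4,L5; from [0,0,0]:
+L1 (α=1/2) → [121/2, 195/2, 111]
+L2 (α=1/4) → [689/8, 911/8, 415/4]
+L3 (α=2/7) → [5525/56, 5755/56, 2115/28]
+L4 (α=2/3) → [25573/168, 18971/168, 15611/84]
+L5 (α=1/4) → [36269/224, 26139/224, 20567/112]
→ [162, 117, 184]

at x=1,y=2 over L1,L2,L3,L4,L5:
after L1 α=1/5: [178/5, 51, 46]
after L2 α=1/2: [484/5, 36, 123/2]
after L3 α=5/7: [2118/35, 97/7, 863/7]
after L4 α=1: [155, 189, 133]
after L5 α=1/2: [83, 191/2, 116]
→ [83, 96, 116]

query (0,2) [L1,L2,L3,L4,L5,L6] — begin 0,0,0
after L1 α=7/8: [1463/8, 1533/8, 35/2]
after L2 α=2/3: [1607/24, 1791/8, 227/6]
after L3 α=0: [1607/24, 1791/8, 227/6]
after L4 α=6/7: [11687/168, 2991/56, 6995/42]
after L5 α=3/4: [84767/672, 41967/224, 24761/168]
after L6 α=2/3: [290399/2016, 22053/224, 54665/504]
→ [144, 98, 108]

query (1,0) [L1,L2,L3,L4,L5,L7] — begin 0,0,0
L1 α=4/7: [148/7, 752/7, 332/7]
L2 α=3/4: [1087/7, 2999/28, 3461/28]
L3 α=1/8: [287/2, 3851/32, 3857/32]
L4 α=1/2: [541/4, 6059/64, 5393/64]
L5 α=5/6: [1067/8, 35819/384, 39313/384]
L7 α=1/3: [381/4, 82475/576, 53329/576]
rounded: [95, 143, 93]

query (0,1) [L1,L2,L3,L4,L5,L7] — begin 0,0,0
+L1 (α=1/6) → [3, 37/2, 19]
+L2 (α=1/3) → [20, 146/3, 184/3]
+L3 (α=1/2) → [111, 347/6, 341/3]
+L4 (α=1/2) → [110, 401/12, 283/3]
+L5 (α=1/7) → [719/7, 839/14, 605/7]
+L7 (α=1/2) → [916/7, 1357/28, 1753/14]
→ [131, 48, 125]

at x=0,y=0 over L1,L2,L3,L4,L5,L7:
+L1 (α=1/2) → [121/2, 195/2, 111]
+L2 (α=1/4) → [689/8, 911/8, 415/4]
+L3 (α=2/7) → [5525/56, 5755/56, 2115/28]
+L4 (α=2/3) → [25573/168, 18971/168, 15611/84]
+L5 (α=1/4) → [36269/224, 26139/224, 20567/112]
+L7 (α=6/7) → [249965/1568, 364827/1568, 161687/784]
→ [159, 233, 206]

(0,2) stack=L1,L2,L3,L4,L5; from [0,0,0]:
after L1 α=7/8: [1463/8, 1533/8, 35/2]
after L2 α=2/3: [1607/24, 1791/8, 227/6]
after L3 α=0: [1607/24, 1791/8, 227/6]
after L4 α=6/7: [11687/168, 2991/56, 6995/42]
after L5 α=3/4: [84767/672, 41967/224, 24761/168]
= [126, 187, 147]
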